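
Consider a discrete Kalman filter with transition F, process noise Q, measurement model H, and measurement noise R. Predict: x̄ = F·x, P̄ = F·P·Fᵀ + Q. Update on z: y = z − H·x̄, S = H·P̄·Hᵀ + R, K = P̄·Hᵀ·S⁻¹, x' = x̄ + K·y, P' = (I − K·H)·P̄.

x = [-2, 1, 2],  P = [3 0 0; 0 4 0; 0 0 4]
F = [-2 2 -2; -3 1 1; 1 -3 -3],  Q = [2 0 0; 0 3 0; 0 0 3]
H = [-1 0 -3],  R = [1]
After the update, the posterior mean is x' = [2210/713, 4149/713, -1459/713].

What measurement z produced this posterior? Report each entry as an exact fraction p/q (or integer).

z = [3]

x̄ = F·x = [2, 9, -11]
P̄ = F·P·Fᵀ + Q = [46 18 -6; 18 38 -33; -6 -33 78]
S = H·P̄·Hᵀ + R = [713]
K = P̄·Hᵀ·S⁻¹ = [-28/713; 81/713; -228/713]
x' − x̄ = [784/713, -2268/713, 6384/713] = K·y
y = (KᵀK)⁻¹·Kᵀ·(x' − x̄) = [-28]
z = y + H·x̄ = [-28] + [31] = [3]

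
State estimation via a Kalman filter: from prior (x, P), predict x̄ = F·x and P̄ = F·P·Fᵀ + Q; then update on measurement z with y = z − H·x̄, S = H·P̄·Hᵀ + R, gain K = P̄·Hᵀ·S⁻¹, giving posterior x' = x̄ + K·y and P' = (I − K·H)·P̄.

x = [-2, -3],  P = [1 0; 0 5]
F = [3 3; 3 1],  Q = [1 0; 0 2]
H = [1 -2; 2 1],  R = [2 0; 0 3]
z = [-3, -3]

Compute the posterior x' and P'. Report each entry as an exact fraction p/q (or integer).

x̄ = F·x = [-15, -9]
P̄ = F·P·Fᵀ + Q = [55 24; 24 16]
y = z − H·x̄ = [-6, 36]
S = H·P̄·Hᵀ + R = [25 6; 6 335]
K = P̄·Hᵀ·S⁻¹ = [1541/8339 3308/8339; -3064/8339 1648/8339]
x' = x̄ + K·y = [-15243/8339, 2661/8339]
P' = (I − K·H)·P̄ = [4586/8339 752/8339; 752/8339 3440/8339]

x' = [-15243/8339, 2661/8339]
P' = [4586/8339 752/8339; 752/8339 3440/8339]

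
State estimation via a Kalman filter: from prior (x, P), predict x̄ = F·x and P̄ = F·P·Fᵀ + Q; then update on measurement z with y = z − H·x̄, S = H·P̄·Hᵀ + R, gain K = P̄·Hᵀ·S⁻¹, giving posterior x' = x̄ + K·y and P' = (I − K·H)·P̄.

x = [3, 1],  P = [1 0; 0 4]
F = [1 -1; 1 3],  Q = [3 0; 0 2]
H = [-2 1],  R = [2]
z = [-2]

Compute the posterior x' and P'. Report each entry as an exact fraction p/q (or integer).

x̄ = F·x = [2, 6]
P̄ = F·P·Fᵀ + Q = [8 -11; -11 39]
y = z − H·x̄ = [-4]
S = H·P̄·Hᵀ + R = [117]
K = P̄·Hᵀ·S⁻¹ = [-3/13; 61/117]
x' = x̄ + K·y = [38/13, 458/117]
P' = (I − K·H)·P̄ = [23/13 40/13; 40/13 842/117]

x' = [38/13, 458/117]
P' = [23/13 40/13; 40/13 842/117]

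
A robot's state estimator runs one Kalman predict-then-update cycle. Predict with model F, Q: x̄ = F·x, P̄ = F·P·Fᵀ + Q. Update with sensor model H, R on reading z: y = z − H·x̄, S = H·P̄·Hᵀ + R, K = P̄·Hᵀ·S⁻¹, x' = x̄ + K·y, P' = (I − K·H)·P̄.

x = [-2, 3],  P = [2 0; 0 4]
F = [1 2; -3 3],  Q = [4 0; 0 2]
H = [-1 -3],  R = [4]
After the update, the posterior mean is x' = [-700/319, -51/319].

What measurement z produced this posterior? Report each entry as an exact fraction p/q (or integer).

x̄ = F·x = [4, 15]
P̄ = F·P·Fᵀ + Q = [22 18; 18 56]
S = H·P̄·Hᵀ + R = [638]
K = P̄·Hᵀ·S⁻¹ = [-38/319; -93/319]
x' − x̄ = [-1976/319, -4836/319] = K·y
y = (KᵀK)⁻¹·Kᵀ·(x' − x̄) = [52]
z = y + H·x̄ = [52] + [-49] = [3]

z = [3]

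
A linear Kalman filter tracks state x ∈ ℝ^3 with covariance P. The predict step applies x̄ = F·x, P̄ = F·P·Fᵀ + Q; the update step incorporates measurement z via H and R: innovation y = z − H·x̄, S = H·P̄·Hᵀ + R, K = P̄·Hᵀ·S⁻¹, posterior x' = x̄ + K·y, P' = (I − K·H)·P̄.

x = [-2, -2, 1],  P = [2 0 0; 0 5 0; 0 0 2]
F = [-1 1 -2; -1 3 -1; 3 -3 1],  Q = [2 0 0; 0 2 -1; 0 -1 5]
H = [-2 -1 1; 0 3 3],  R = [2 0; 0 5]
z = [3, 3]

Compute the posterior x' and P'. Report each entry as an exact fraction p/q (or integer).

x̄ = F·x = [-2, -5, 1]
P̄ = F·P·Fᵀ + Q = [17 21 -25; 21 51 -54; -25 -54 70]
y = z − H·x̄ = [-7, 15]
S = H·P̄·Hᵀ + R = [483 81; 81 122]
K = P̄·Hᵀ·S⁻¹ = [-8788/52365 228/17455; -1147/3491 504/3491; 1156/3491 606/3491]
x' = x̄ + K·y = [-32954/52365, -1866/3491, 4489/3491]
P' = (I − K·H)·P̄ = [195373/52365 -12401/3491 12477/3491; -12401/3491 13968/3491 -13128/3491; 12477/3491 -13128/3491 14138/3491]

x' = [-32954/52365, -1866/3491, 4489/3491]
P' = [195373/52365 -12401/3491 12477/3491; -12401/3491 13968/3491 -13128/3491; 12477/3491 -13128/3491 14138/3491]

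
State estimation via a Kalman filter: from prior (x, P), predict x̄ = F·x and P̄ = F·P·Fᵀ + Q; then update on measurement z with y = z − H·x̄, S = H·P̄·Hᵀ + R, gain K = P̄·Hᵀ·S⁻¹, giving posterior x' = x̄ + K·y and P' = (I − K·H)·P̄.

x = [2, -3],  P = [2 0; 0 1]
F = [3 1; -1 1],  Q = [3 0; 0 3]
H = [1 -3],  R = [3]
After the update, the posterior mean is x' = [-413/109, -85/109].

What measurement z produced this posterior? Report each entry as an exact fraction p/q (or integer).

z = [-2]

x̄ = F·x = [3, -5]
P̄ = F·P·Fᵀ + Q = [22 -5; -5 6]
S = H·P̄·Hᵀ + R = [109]
K = P̄·Hᵀ·S⁻¹ = [37/109; -23/109]
x' − x̄ = [-740/109, 460/109] = K·y
y = (KᵀK)⁻¹·Kᵀ·(x' − x̄) = [-20]
z = y + H·x̄ = [-20] + [18] = [-2]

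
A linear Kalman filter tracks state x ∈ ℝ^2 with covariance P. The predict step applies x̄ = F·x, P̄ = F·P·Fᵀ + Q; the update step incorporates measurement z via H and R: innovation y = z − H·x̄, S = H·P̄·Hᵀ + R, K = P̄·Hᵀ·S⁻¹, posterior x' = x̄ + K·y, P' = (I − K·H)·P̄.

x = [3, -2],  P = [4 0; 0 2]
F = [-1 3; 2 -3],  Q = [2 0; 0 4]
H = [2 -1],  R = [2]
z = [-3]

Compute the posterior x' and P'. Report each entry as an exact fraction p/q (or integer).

x' = [-27/40, 15/8]
P' = [71/60 7/4; 7/4 17/4]

x̄ = F·x = [-9, 12]
P̄ = F·P·Fᵀ + Q = [24 -26; -26 38]
y = z − H·x̄ = [27]
S = H·P̄·Hᵀ + R = [240]
K = P̄·Hᵀ·S⁻¹ = [37/120; -3/8]
x' = x̄ + K·y = [-27/40, 15/8]
P' = (I − K·H)·P̄ = [71/60 7/4; 7/4 17/4]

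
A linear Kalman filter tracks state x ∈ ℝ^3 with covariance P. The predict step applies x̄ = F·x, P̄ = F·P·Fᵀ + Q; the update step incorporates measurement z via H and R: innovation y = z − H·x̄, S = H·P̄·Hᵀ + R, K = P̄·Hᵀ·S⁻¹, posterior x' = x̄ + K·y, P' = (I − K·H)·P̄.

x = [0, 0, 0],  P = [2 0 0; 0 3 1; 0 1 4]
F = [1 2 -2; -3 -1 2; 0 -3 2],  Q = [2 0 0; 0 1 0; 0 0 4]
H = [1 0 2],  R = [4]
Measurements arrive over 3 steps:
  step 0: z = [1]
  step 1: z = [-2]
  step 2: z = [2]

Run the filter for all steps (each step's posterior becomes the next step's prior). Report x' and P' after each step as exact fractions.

step 0: x̄ = F·x = [0, 0, 0]
step 0: P̄ = F·P·Fᵀ + Q = [24 -22 -24; -22 34 17; -24 17 35]
step 0: y = z − H·x̄ = [1]
step 0: S = H·P̄·Hᵀ + R = [72]
step 0: K = P̄·Hᵀ·S⁻¹ = [-1/3; 1/6; 23/36]
step 0: x' = x̄ + K·y = [-1/3, 1/6, 23/36]
step 0: P' = (I − K·H)·P̄ = [16 -18 -26/3; -18 32 28/3; -26/3 28/3 101/18]
step 1: x̄ = F·x = [-23/18, 19/9, 7/9]
step 1: P̄ = F·P·Fᵀ + Q = [508/9 -196/9 -760/9; -196/9 1423/9 -596/9; -760/9 -596/9 1822/9]
step 1: y = z − H·x̄ = [-41/18]
step 1: S = H·P̄·Hᵀ + R = [4792/9]
step 1: K = P̄·Hᵀ·S⁻¹ = [-253/1198; -347/1198; 721/1198]
step 1: x' = x̄ + K·y = [-1909/2396, 6639/2396, -1421/2396]
step 1: P' = (I − K·H)·P̄ = [19586/599 -32554/599 -10046/599; -32554/599 67951/599 15930/599; -10046/599 15930/599 5744/599]
step 2: x̄ = F·x = [14211/2396, -1877/1198, -22759/2396]
step 2: P̄ = F·P·Fᵀ + Q = [98092/599 25454/599 -193812/599; 25454/599 129308/599 -133321/599; -193812/599 -133321/599 445771/599]
step 2: y = z − H·x̄ = [36099/2396]
step 2: S = H·P̄·Hᵀ + R = [1108324/599]
step 2: K = P̄·Hᵀ·S⁻¹ = [-72383/277081; -60297/277081; 348865/554162]
step 2: x' = x̄ + K·y = [157959/79166, -767189/158332, -4411/316664]
step 2: P' = (I − K·H)·P̄ = [10387704/277081 -17370770/277081 -5338618/277081; -17370770/277081 35535688/277081 8564791/277081; -5338618/277081 8564791/277081 3018174/277081]

step 0: x' = [-1/3, 1/6, 23/36], P' = [16 -18 -26/3; -18 32 28/3; -26/3 28/3 101/18]
step 1: x' = [-1909/2396, 6639/2396, -1421/2396], P' = [19586/599 -32554/599 -10046/599; -32554/599 67951/599 15930/599; -10046/599 15930/599 5744/599]
step 2: x' = [157959/79166, -767189/158332, -4411/316664], P' = [10387704/277081 -17370770/277081 -5338618/277081; -17370770/277081 35535688/277081 8564791/277081; -5338618/277081 8564791/277081 3018174/277081]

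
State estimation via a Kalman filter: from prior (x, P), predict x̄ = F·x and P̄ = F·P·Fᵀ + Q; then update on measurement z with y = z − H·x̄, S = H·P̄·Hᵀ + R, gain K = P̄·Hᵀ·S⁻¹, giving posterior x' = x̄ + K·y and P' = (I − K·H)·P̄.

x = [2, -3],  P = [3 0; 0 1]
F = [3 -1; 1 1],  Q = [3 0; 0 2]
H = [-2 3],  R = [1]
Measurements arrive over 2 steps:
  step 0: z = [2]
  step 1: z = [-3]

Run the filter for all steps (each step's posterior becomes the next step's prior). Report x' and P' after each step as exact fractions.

step 0: x' = [-127/83, -37/83], P' = [1129/83 740/83; 740/83 494/83]
step 1: x' = [-12977/2884, -11387/2884], P' = [224165/2884 149507/2884; 149507/2884 100025/2884]

step 0: x̄ = F·x = [9, -1]
step 0: P̄ = F·P·Fᵀ + Q = [31 8; 8 6]
step 0: y = z − H·x̄ = [23]
step 0: S = H·P̄·Hᵀ + R = [83]
step 0: K = P̄·Hᵀ·S⁻¹ = [-38/83; 2/83]
step 0: x' = x̄ + K·y = [-127/83, -37/83]
step 0: P' = (I − K·H)·P̄ = [1129/83 740/83; 740/83 494/83]
step 1: x̄ = F·x = [-344/83, -164/83]
step 1: P̄ = F·P·Fᵀ + Q = [6464/83 4373/83; 4373/83 3269/83]
step 1: y = z − H·x̄ = [-445/83]
step 1: S = H·P̄·Hᵀ + R = [2884/83]
step 1: K = P̄·Hᵀ·S⁻¹ = [191/2884; 1061/2884]
step 1: x' = x̄ + K·y = [-12977/2884, -11387/2884]
step 1: P' = (I − K·H)·P̄ = [224165/2884 149507/2884; 149507/2884 100025/2884]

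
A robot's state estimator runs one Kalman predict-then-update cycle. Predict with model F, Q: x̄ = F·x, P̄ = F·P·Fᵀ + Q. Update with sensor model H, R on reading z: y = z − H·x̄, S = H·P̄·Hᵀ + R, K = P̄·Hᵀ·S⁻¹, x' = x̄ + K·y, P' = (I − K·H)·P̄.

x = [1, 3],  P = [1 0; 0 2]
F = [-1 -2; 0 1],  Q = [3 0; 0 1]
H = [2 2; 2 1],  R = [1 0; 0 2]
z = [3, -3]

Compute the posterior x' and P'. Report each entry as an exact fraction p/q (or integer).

x' = [-499/173, 675/173]
P' = [204/173 -208/173; -208/173 246/173]

x̄ = F·x = [-7, 3]
P̄ = F·P·Fᵀ + Q = [12 -4; -4 3]
y = z − H·x̄ = [11, 8]
S = H·P̄·Hᵀ + R = [29 30; 30 37]
K = P̄·Hᵀ·S⁻¹ = [-8/173 100/173; 76/173 -85/173]
x' = x̄ + K·y = [-499/173, 675/173]
P' = (I − K·H)·P̄ = [204/173 -208/173; -208/173 246/173]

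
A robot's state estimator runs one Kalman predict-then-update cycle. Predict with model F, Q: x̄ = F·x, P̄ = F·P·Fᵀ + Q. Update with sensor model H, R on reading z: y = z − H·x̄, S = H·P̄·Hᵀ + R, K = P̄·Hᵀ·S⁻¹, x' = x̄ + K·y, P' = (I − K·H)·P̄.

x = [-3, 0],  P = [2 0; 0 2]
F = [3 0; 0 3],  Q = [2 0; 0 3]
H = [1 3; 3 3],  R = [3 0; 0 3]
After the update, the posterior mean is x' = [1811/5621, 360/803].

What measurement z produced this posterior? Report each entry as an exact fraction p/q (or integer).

x̄ = F·x = [-9, 0]
P̄ = F·P·Fᵀ + Q = [20 0; 0 21]
S = H·P̄·Hᵀ + R = [212 249; 249 372]
K = P̄·Hᵀ·S⁻¹ = [-2500/5621 2580/5621; 369/803 -111/803]
x' − x̄ = [52400/5621, 360/803] = K·y
y = (KᵀK)⁻¹·Kᵀ·(x' − x̄) = [10, 30]
z = y + H·x̄ = [10, 30] + [-9, -27] = [1, 3]

z = [1, 3]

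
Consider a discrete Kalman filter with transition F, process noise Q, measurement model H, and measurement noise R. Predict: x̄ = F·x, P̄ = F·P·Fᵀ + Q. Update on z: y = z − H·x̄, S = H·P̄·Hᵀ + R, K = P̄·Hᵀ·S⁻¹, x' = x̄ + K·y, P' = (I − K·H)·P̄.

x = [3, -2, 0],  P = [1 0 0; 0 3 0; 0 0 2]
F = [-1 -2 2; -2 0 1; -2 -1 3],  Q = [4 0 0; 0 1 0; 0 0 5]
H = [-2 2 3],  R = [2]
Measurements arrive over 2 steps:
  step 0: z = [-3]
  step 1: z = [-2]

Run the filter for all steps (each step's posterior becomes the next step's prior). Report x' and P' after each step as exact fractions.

step 0: x' = [369/116, -82/29, 341/116], P' = [1329/58 86/29 775/58; 86/29 75/29 10/29; 775/58 10/29 515/58]
step 1: x' = [218373/25055, -42379/25055, 156911/25055], P' = [668587/25055 -9896/25055 453384/25055; -9896/25055 206053/25055 -138892/25055; 453384/25055 -138892/25055 397718/25055]

step 0: x̄ = F·x = [1, -6, -4]
step 0: P̄ = F·P·Fᵀ + Q = [25 6 20; 6 7 10; 20 10 30]
step 0: y = z − H·x̄ = [23]
step 0: S = H·P̄·Hᵀ + R = [232]
step 0: K = P̄·Hᵀ·S⁻¹ = [11/116; 4/29; 35/116]
step 0: x' = x̄ + K·y = [369/116, -82/29, 341/116]
step 0: P' = (I − K·H)·P̄ = [1329/58 86/29 775/58; 86/29 75/29 10/29; 775/58 10/29 515/58]
step 1: x̄ = F·x = [969/116, -397/116, 613/116]
step 1: P̄ = F·P·Fᵀ + Q = [1649/58 461/58 1323/58; 461/58 2789/58 985/58; 1323/58 985/58 1659/58]
step 1: y = z − H·x̄ = [661/116]
step 1: S = H·P̄·Hᵀ + R = [25055/58]
step 1: K = P̄·Hᵀ·S⁻¹ = [1593/25055; 7611/25055; 4301/25055]
step 1: x' = x̄ + K·y = [218373/25055, -42379/25055, 156911/25055]
step 1: P' = (I − K·H)·P̄ = [668587/25055 -9896/25055 453384/25055; -9896/25055 206053/25055 -138892/25055; 453384/25055 -138892/25055 397718/25055]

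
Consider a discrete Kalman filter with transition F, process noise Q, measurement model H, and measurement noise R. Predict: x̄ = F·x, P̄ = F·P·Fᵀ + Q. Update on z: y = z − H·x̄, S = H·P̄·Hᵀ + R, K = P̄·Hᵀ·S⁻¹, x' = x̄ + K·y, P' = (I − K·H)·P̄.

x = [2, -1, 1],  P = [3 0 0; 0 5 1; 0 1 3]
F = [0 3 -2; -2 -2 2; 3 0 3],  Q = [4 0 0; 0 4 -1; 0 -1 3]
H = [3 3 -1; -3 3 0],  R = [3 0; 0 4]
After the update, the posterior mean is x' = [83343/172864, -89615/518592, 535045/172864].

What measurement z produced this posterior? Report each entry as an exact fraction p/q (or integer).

x̄ = F·x = [-5, 0, 9]
P̄ = F·P·Fᵀ + Q = [49 -32 -9; -32 40 -7; -9 -7 57]
S = H·P̄·Hᵀ + R = [381 -87; -87 1381]
K = P̄·Hᵀ·S⁻¹ = [20573/172864 -29121/172864; 61603/518592 28331/172864; -48161/172864 -2283/172864]
x' − x̄ = [947663/172864, -89615/518592, -1020731/172864] = K·y
y = (KᵀK)⁻¹·Kᵀ·(x' − x̄) = [22, -17]
z = y + H·x̄ = [22, -17] + [-24, 15] = [-2, -2]

z = [-2, -2]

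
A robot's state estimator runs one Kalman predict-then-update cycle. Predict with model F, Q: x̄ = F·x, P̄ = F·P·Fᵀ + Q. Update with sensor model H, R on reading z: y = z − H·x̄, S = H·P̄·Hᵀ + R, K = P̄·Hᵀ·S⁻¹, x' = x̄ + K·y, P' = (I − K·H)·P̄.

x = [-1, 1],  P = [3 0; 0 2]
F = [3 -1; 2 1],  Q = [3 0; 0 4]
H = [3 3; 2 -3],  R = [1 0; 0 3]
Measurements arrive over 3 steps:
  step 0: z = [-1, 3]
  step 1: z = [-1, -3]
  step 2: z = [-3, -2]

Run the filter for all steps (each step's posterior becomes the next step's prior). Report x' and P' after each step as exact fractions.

step 0: x' = [25716/74315, -51007/74315], P' = [11616/74315 -6672/74315; -6672/74315 9974/74315]
step 1: x' = [-55058643/78230500, 7751979/19557625], P' = [11913753/78230500 -1696434/19557625; -1696434/19557625 2565058/19557625]
step 2: x' = [-83466442721/81384849065, -56584483/81384849065], P' = [2478190863/16276969813 -1411576656/16276969813; -1411576656/16276969813 2134642378/16276969813]

step 0: x̄ = F·x = [-4, -1]
step 0: P̄ = F·P·Fᵀ + Q = [32 16; 16 18]
step 0: y = z − H·x̄ = [14, 8]
step 0: S = H·P̄·Hᵀ + R = [739 -18; -18 101]
step 0: K = P̄·Hᵀ·S⁻¹ = [14832/74315 14416/74315; 9906/74315 -14422/74315]
step 0: x' = x̄ + K·y = [25716/74315, -51007/74315]
step 0: P' = (I − K·H)·P̄ = [11616/74315 -6672/74315; -6672/74315 9974/74315]
step 1: x̄ = F·x = [25631/14863, 85/14863]
step 1: P̄ = F·P·Fᵀ + Q = [75499/14863 10610/14863; 10610/14863 65402/14863]
step 1: y = z − H·x̄ = [-92011/14863, -95596/14863]
step 1: S = H·P̄·Hᵀ + R = [1473952/14863 -167454/14863; -167454/14863 807883/14863]
step 1: K = P̄·Hᵀ·S⁻¹ = [15384051/78230500 7364119/39115250; 2605872/19557625 -3696014/19557625]
step 1: x' = x̄ + K·y = [-55058643/78230500, 7751979/19557625]
step 1: P' = (I − K·H)·P̄ = [11913753/78230500 -1696434/19557625; -1696434/19557625 2565058/19557625]
step 2: x̄ = F·x = [-39236769/15646100, -7910937/7823050]
step 2: P̄ = F·P·Fᵀ + Q = [15715597/3129220 1088731/1564610; 1088731/1564610 3436943/782305]
step 2: y = z − H·x̄ = [118237629/15646100, -71071/3911525]
step 2: S = H·P̄·Hᵀ + R = [307493857/3129220 -8992188/782305; -8992188/782305 42462613/782305]
step 2: K = P̄·Hᵀ·S⁻¹ = [3199842621/16276969813 3063703898/16276969813; 2169197166/16276969813 -3075693482/16276969813]
step 2: x' = x̄ + K·y = [-83466442721/81384849065, -56584483/81384849065]
step 2: P' = (I − K·H)·P̄ = [2478190863/16276969813 -1411576656/16276969813; -1411576656/16276969813 2134642378/16276969813]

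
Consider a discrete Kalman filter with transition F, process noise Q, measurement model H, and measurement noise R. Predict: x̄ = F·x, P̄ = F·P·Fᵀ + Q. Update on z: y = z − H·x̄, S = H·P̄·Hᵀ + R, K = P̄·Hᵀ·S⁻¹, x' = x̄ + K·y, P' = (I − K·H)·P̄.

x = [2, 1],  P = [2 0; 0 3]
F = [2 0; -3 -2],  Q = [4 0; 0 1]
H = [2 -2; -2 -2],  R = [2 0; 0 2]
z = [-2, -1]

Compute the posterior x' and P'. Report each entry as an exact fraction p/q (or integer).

x' = [-844/3821, 2641/3821]
P' = [924/3821 -12/3821; -12/3821 943/3821]

x̄ = F·x = [4, -8]
P̄ = F·P·Fᵀ + Q = [12 -12; -12 31]
y = z − H·x̄ = [-26, -9]
S = H·P̄·Hᵀ + R = [270 76; 76 78]
K = P̄·Hᵀ·S⁻¹ = [936/3821 -912/3821; -955/3821 -931/3821]
x' = x̄ + K·y = [-844/3821, 2641/3821]
P' = (I − K·H)·P̄ = [924/3821 -12/3821; -12/3821 943/3821]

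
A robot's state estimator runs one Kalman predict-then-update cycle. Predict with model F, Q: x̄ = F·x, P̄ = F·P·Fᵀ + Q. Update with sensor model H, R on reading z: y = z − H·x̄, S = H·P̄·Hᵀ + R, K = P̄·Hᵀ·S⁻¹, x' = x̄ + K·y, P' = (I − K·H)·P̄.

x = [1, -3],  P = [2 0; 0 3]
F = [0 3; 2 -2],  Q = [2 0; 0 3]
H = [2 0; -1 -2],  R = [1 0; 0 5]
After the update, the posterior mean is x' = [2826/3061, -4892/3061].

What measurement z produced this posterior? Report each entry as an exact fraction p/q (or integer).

x̄ = F·x = [-9, 8]
P̄ = F·P·Fᵀ + Q = [29 -18; -18 23]
S = H·P̄·Hᵀ + R = [117 14; 14 54]
K = P̄·Hᵀ·S⁻¹ = [1517/3061 7/6122; -776/3061 -1386/3061]
x' − x̄ = [30375/3061, -29380/3061] = K·y
y = (KᵀK)⁻¹·Kᵀ·(x' − x̄) = [20, 10]
z = y + H·x̄ = [20, 10] + [-18, -7] = [2, 3]

z = [2, 3]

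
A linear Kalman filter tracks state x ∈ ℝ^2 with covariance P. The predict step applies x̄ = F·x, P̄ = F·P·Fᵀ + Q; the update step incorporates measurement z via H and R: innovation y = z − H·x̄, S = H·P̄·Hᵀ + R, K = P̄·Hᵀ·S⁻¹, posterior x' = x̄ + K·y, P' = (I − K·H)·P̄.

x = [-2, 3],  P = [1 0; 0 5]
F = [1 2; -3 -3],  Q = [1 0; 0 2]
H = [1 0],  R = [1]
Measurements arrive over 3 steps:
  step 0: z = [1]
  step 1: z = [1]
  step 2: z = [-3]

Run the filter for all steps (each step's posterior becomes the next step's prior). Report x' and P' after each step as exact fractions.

step 0: x̄ = F·x = [4, -3]
step 0: P̄ = F·P·Fᵀ + Q = [22 -33; -33 56]
step 0: y = z − H·x̄ = [-3]
step 0: S = H·P̄·Hᵀ + R = [23]
step 0: K = P̄·Hᵀ·S⁻¹ = [22/23; -33/23]
step 0: x' = x̄ + K·y = [26/23, 30/23]
step 0: P' = (I − K·H)·P̄ = [22/23 -33/23; -33/23 199/23]
step 1: x̄ = F·x = [86/23, -168/23]
step 1: P̄ = F·P·Fᵀ + Q = [709/23 -963/23; -963/23 1441/23]
step 1: y = z − H·x̄ = [-63/23]
step 1: S = H·P̄·Hᵀ + R = [732/23]
step 1: K = P̄·Hᵀ·S⁻¹ = [709/732; -321/244]
step 1: x' = x̄ + K·y = [265/244, -903/244]
step 1: P' = (I − K·H)·P̄ = [709/732 -321/244; -321/244 1847/244]
step 2: x̄ = F·x = [-1541/244, 957/122]
step 2: P̄ = F·P·Fᵀ + Q = [19753/732 -4451/122; -4451/122 3365/61]
step 2: y = z − H·x̄ = [809/244]
step 2: S = H·P̄·Hᵀ + R = [20485/732]
step 2: K = P̄·Hᵀ·S⁻¹ = [19753/20485; -26706/20485]
step 2: x' = x̄ + K·y = [-63882/20485, 72144/20485]
step 2: P' = (I − K·H)·P̄ = [19753/20485 -26706/20485; -26706/20485 155702/20485]

step 0: x' = [26/23, 30/23], P' = [22/23 -33/23; -33/23 199/23]
step 1: x' = [265/244, -903/244], P' = [709/732 -321/244; -321/244 1847/244]
step 2: x' = [-63882/20485, 72144/20485], P' = [19753/20485 -26706/20485; -26706/20485 155702/20485]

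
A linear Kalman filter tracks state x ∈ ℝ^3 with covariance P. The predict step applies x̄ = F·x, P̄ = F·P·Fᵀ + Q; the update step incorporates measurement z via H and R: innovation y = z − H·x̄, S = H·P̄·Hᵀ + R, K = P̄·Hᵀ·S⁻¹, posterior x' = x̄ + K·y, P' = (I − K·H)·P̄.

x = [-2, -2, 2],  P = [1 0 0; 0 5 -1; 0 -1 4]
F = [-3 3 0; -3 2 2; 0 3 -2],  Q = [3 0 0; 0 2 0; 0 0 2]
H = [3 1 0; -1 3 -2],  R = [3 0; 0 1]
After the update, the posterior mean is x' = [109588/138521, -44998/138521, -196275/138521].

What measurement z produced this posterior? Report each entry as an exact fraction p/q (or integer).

z = [2, 1]

x̄ = F·x = [0, 6, -10]
P̄ = F·P·Fᵀ + Q = [57 33 51; 33 39 12; 51 12 75]
S = H·P̄·Hᵀ + R = [753 -120; -120 571]
K = P̄·Hᵀ·S⁻¹ = [36428/138521 -6900/138521; 28666/138521 20580/138521; 24805/138521 -34815/138521]
x' − x̄ = [109588/138521, -876124/138521, 1188935/138521] = K·y
y = (KᵀK)⁻¹·Kᵀ·(x' − x̄) = [-4, -37]
z = y + H·x̄ = [-4, -37] + [6, 38] = [2, 1]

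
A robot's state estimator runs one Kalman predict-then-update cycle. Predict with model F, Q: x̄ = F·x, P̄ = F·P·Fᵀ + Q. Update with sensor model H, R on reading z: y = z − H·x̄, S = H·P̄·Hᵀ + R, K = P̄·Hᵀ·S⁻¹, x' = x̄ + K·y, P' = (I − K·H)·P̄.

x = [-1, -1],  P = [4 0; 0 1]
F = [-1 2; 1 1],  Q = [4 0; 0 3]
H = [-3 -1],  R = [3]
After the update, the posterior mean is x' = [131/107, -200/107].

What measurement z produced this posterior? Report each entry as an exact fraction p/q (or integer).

z = [-2]

x̄ = F·x = [-1, -2]
P̄ = F·P·Fᵀ + Q = [12 -2; -2 8]
S = H·P̄·Hᵀ + R = [107]
K = P̄·Hᵀ·S⁻¹ = [-34/107; -2/107]
x' − x̄ = [238/107, 14/107] = K·y
y = (KᵀK)⁻¹·Kᵀ·(x' − x̄) = [-7]
z = y + H·x̄ = [-7] + [5] = [-2]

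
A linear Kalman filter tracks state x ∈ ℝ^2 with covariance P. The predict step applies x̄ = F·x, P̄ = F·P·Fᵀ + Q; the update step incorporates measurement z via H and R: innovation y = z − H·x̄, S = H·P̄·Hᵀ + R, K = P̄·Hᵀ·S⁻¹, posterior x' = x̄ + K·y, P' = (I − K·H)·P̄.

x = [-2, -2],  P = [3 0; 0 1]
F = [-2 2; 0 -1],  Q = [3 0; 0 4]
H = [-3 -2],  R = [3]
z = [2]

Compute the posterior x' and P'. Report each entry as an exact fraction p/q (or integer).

x̄ = F·x = [0, 2]
P̄ = F·P·Fᵀ + Q = [19 -2; -2 5]
y = z − H·x̄ = [6]
S = H·P̄·Hᵀ + R = [170]
K = P̄·Hᵀ·S⁻¹ = [-53/170; -2/85]
x' = x̄ + K·y = [-159/85, 158/85]
P' = (I − K·H)·P̄ = [421/170 -276/85; -276/85 417/85]

x' = [-159/85, 158/85]
P' = [421/170 -276/85; -276/85 417/85]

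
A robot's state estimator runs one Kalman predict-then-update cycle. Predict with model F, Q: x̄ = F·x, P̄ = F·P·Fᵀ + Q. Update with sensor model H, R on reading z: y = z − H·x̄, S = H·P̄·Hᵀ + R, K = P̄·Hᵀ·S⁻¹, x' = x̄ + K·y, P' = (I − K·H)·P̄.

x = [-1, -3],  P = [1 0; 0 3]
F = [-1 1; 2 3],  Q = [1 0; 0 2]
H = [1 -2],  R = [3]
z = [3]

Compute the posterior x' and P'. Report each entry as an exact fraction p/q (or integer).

x' = [-71/112, -229/112]
P' = [479/112 253/112; 253/112 215/112]

x̄ = F·x = [-2, -11]
P̄ = F·P·Fᵀ + Q = [5 7; 7 33]
y = z − H·x̄ = [-17]
S = H·P̄·Hᵀ + R = [112]
K = P̄·Hᵀ·S⁻¹ = [-9/112; -59/112]
x' = x̄ + K·y = [-71/112, -229/112]
P' = (I − K·H)·P̄ = [479/112 253/112; 253/112 215/112]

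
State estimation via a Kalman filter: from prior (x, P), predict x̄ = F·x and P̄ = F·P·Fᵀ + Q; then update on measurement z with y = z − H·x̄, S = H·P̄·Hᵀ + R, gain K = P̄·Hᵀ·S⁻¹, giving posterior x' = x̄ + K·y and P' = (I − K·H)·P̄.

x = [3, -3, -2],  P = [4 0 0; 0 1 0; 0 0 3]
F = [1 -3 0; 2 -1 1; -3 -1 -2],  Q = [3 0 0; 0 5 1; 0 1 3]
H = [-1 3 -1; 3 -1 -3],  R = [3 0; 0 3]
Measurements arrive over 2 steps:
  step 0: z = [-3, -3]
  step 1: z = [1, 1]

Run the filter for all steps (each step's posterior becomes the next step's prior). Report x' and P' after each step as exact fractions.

step 0: x' = [534328/81151, 263721/81151, 518270/81151], P' = [579344/81151 335325/81151 452791/81151; 335325/81151 217479/81151 261636/81151; 452791/81151 261636/81151 377870/81151]
step 1: x' = [18090811621/14444927135, 2767419803/2888985427, 7826906997/14444927135], P' = [61564329562/14444927135 6979598499/2888985427 48715668449/14444927135; 6979598499/2888985427 4786944438/2888985427 5507144880/2888985427; 48715668449/14444927135 5507144880/2888985427 42835905868/14444927135]

step 0: x̄ = F·x = [12, 7, -2]
step 0: P̄ = F·P·Fᵀ + Q = [16 11 -9; 11 25 -28; -9 -28 52]
step 0: y = z − H·x̄ = [-14, -38]
step 0: S = H·P̄·Hᵀ + R = [380 367; 367 568]
step 0: K = P̄·Hᵀ·S⁻¹ = [-8720/81151 14778/81151; 18492/81151 1196/81151; -15251/81151 -12291/81151]
step 0: x' = x̄ + K·y = [534328/81151, 263721/81151, 518270/81151]
step 0: P' = (I − K·H)·P̄ = [579344/81151 335325/81151 452791/81151; 335325/81151 217479/81151 261636/81151; 452791/81151 261636/81151 377870/81151]
step 1: x̄ = F·x = [-256835/81151, 1323205/81151, -2903245/81151]
step 1: P̄ = F·P·Fᵀ + Q = [768158/81151 -868267/81151 2261239/81151; -868267/81151 3265072/81151 -6505750/81151; 2261239/81151 -6505750/81151 15678494/81151]
step 1: y = z − H·x̄ = [-608/7, -6534874/81151]
step 1: S = H·P̄·Hᵀ + R = [8181/7 6754/7; 6754/7 77001193/81151]
step 1: K = P̄·Hᵀ·S⁻¹ = [-1862006842/14444927135 1215996948/14444927135; 624696645/2888985427 -123194527/2888985427; -2981467039/14444927135 -3298812219/14444927135]
step 1: x' = x̄ + K·y = [18090811621/14444927135, 2767419803/2888985427, 7826906997/14444927135]
step 1: P' = (I − K·H)·P̄ = [61564329562/14444927135 6979598499/2888985427 48715668449/14444927135; 6979598499/2888985427 4786944438/2888985427 5507144880/2888985427; 48715668449/14444927135 5507144880/2888985427 42835905868/14444927135]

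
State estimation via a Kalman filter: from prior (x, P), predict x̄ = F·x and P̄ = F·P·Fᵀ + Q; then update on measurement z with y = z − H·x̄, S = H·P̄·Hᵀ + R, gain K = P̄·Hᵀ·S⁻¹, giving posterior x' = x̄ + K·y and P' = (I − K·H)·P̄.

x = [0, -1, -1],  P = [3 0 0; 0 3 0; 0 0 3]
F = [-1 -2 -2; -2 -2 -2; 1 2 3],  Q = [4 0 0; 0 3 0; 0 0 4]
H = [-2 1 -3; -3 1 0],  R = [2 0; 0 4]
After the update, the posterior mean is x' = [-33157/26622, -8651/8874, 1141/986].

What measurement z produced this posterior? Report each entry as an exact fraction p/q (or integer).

z = [-2, 3]

x̄ = F·x = [4, 4, -5]
P̄ = F·P·Fᵀ + Q = [31 30 -33; 30 39 -36; -33 -36 46]
S = H·P̄·Hᵀ + R = [279 -114; -114 142]
K = P̄·Hᵀ·S⁻¹ = [1166/13311 -3313/8874; 1090/4437 -479/2958; -151/493 195/986]
x' − x̄ = [-139645/26622, -44147/8874, 6071/986] = K·y
y = (KᵀK)⁻¹·Kᵀ·(x' − x̄) = [-13, 11]
z = y + H·x̄ = [-13, 11] + [11, -8] = [-2, 3]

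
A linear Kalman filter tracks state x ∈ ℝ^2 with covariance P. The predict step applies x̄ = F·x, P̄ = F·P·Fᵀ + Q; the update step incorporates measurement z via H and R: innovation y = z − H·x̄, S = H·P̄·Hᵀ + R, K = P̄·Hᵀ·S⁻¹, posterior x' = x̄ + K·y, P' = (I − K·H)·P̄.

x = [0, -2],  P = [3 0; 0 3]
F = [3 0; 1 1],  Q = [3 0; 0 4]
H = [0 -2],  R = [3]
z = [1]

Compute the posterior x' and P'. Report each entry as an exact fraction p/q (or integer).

x̄ = F·x = [0, -2]
P̄ = F·P·Fᵀ + Q = [30 9; 9 10]
y = z − H·x̄ = [-3]
S = H·P̄·Hᵀ + R = [43]
K = P̄·Hᵀ·S⁻¹ = [-18/43; -20/43]
x' = x̄ + K·y = [54/43, -26/43]
P' = (I − K·H)·P̄ = [966/43 27/43; 27/43 30/43]

x' = [54/43, -26/43]
P' = [966/43 27/43; 27/43 30/43]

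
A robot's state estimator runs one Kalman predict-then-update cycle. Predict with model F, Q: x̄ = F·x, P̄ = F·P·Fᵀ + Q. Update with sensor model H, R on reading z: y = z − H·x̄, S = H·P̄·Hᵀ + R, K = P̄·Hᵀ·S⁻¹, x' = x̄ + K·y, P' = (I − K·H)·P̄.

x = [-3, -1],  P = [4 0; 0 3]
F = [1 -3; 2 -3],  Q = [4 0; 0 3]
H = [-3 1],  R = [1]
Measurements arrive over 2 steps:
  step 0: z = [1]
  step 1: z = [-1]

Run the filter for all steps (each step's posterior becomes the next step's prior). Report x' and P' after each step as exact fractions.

step 0: x̄ = F·x = [0, -3]
step 0: P̄ = F·P·Fᵀ + Q = [35 35; 35 46]
step 0: y = z − H·x̄ = [4]
step 0: S = H·P̄·Hᵀ + R = [152]
step 0: K = P̄·Hᵀ·S⁻¹ = [-35/76; -59/152]
step 0: x' = x̄ + K·y = [-35/19, -173/38]
step 0: P' = (I − K·H)·P̄ = [105/38 595/76; 595/76 3511/152]
step 1: x̄ = F·x = [449/38, 379/38]
step 1: P̄ = F·P·Fᵀ + Q = [25487/152 21729/152; 21729/152 19455/152]
step 1: y = z − H·x̄ = [465/19]
step 1: S = H·P̄·Hᵀ + R = [14827/19]
step 1: K = P̄·Hᵀ·S⁻¹ = [-13683/29654; -11433/29654]
step 1: x' = x̄ + K·y = [7756/14827, 7976/14827]
step 1: P' = (I − K·H)·P̄ = [181409/118616 489495/118616; 489495/118616 1422753/118616]

step 0: x' = [-35/19, -173/38], P' = [105/38 595/76; 595/76 3511/152]
step 1: x' = [7756/14827, 7976/14827], P' = [181409/118616 489495/118616; 489495/118616 1422753/118616]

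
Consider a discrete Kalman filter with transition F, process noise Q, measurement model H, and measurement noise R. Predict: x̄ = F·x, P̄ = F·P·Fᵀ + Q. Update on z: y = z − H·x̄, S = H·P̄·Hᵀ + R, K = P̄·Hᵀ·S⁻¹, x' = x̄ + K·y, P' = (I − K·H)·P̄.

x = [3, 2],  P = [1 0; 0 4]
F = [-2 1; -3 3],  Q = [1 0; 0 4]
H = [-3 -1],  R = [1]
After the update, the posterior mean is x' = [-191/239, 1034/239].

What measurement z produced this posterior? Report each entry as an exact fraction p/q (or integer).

z = [-2]

x̄ = F·x = [-4, -3]
P̄ = F·P·Fᵀ + Q = [9 18; 18 49]
S = H·P̄·Hᵀ + R = [239]
K = P̄·Hᵀ·S⁻¹ = [-45/239; -103/239]
x' − x̄ = [765/239, 1751/239] = K·y
y = (KᵀK)⁻¹·Kᵀ·(x' − x̄) = [-17]
z = y + H·x̄ = [-17] + [15] = [-2]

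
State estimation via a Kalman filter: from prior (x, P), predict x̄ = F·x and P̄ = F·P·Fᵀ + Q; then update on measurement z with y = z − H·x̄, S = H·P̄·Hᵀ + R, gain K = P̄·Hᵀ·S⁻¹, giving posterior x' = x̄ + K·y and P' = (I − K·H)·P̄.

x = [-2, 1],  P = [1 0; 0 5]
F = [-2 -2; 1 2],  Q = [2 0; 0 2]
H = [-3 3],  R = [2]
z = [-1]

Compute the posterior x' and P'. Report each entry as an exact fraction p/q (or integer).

x' = [958/839, 675/839]
P' = [1078/839 982/839; 982/839 1072/839]

x̄ = F·x = [2, 0]
P̄ = F·P·Fᵀ + Q = [26 -22; -22 23]
y = z − H·x̄ = [5]
S = H·P̄·Hᵀ + R = [839]
K = P̄·Hᵀ·S⁻¹ = [-144/839; 135/839]
x' = x̄ + K·y = [958/839, 675/839]
P' = (I − K·H)·P̄ = [1078/839 982/839; 982/839 1072/839]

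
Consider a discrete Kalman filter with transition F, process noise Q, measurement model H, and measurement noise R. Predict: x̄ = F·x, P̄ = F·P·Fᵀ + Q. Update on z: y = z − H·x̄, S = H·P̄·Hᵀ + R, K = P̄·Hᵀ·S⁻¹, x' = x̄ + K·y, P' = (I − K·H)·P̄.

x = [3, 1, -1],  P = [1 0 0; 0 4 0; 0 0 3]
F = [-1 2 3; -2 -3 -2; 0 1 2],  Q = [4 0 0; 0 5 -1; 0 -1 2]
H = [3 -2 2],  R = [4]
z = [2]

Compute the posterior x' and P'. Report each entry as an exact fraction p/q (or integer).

x̄ = F·x = [-4, -7, -1]
P̄ = F·P·Fᵀ + Q = [48 -40 26; -40 57 -25; 26 -25 18]
y = z − H·x̄ = [2]
S = H·P̄·Hᵀ + R = [1728]
K = P̄·Hᵀ·S⁻¹ = [23/144; -71/432; 41/432]
x' = x̄ + K·y = [-265/72, -1583/216, -175/216]
P' = (I − K·H)·P̄ = [47/12 193/36 -7/36; 193/36 1115/108 211/108; -7/36 211/108 263/108]

x' = [-265/72, -1583/216, -175/216]
P' = [47/12 193/36 -7/36; 193/36 1115/108 211/108; -7/36 211/108 263/108]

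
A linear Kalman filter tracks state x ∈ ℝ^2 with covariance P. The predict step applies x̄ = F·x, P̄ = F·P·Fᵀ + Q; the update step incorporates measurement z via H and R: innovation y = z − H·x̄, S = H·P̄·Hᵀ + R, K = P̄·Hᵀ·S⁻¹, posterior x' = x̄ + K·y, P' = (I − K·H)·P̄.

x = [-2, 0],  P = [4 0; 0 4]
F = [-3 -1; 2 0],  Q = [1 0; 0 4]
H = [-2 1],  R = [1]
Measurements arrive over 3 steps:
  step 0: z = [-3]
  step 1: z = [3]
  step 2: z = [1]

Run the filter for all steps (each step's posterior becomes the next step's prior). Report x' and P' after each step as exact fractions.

step 0: x̄ = F·x = [6, -4]
step 0: P̄ = F·P·Fᵀ + Q = [41 -24; -24 20]
step 0: y = z − H·x̄ = [13]
step 0: S = H·P̄·Hᵀ + R = [281]
step 0: K = P̄·Hᵀ·S⁻¹ = [-106/281; 68/281]
step 0: x' = x̄ + K·y = [308/281, -240/281]
step 0: P' = (I − K·H)·P̄ = [285/281 464/281; 464/281 996/281]
step 1: x̄ = F·x = [-684/281, 616/281]
step 1: P̄ = F·P·Fᵀ + Q = [6626/281 -2638/281; -2638/281 2264/281]
step 1: y = z − H·x̄ = [-1141/281]
step 1: S = H·P̄·Hᵀ + R = [39601/281]
step 1: K = P̄·Hᵀ·S⁻¹ = [-15890/39601; 7540/39601]
step 1: x' = x̄ + K·y = [-31874/39601, 56196/39601]
step 1: P' = (I − K·H)·P̄ = [35246/39601 54602/39601; 54602/39601 116744/39601]
step 2: x̄ = F·x = [39426/39601, -63748/39601]
step 2: P̄ = F·P·Fᵀ + Q = [801171/39601 -320680/39601; -320680/39601 299388/39601]
step 2: y = z − H·x̄ = [182201/39601]
step 2: S = H·P̄·Hᵀ + R = [4826393/39601]
step 2: K = P̄·Hᵀ·S⁻¹ = [-1923022/4826393; 940748/4826393]
step 2: x' = x̄ + K·y = [-4042604/4826393, -3441016/4826393]
step 2: P' = (I − K·H)·P̄ = [4261319/4826393 6599616/4826393; 6599616/4826393 14139980/4826393]

step 0: x' = [308/281, -240/281], P' = [285/281 464/281; 464/281 996/281]
step 1: x' = [-31874/39601, 56196/39601], P' = [35246/39601 54602/39601; 54602/39601 116744/39601]
step 2: x' = [-4042604/4826393, -3441016/4826393], P' = [4261319/4826393 6599616/4826393; 6599616/4826393 14139980/4826393]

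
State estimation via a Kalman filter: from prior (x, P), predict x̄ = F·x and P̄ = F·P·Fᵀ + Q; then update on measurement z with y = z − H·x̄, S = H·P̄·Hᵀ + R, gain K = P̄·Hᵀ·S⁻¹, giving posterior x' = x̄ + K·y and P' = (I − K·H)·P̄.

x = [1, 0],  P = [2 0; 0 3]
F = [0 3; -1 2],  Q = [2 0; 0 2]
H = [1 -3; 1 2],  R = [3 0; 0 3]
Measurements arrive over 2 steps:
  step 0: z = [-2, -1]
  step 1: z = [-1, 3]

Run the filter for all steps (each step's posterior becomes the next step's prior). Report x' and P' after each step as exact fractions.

step 0: x̄ = F·x = [0, -1]
step 0: P̄ = F·P·Fᵀ + Q = [29 18; 18 16]
step 0: y = z − H·x̄ = [-5, 1]
step 0: S = H·P̄·Hᵀ + R = [68 -85; -85 168]
step 0: K = P̄·Hᵀ·S⁻¹ = [1325/4199 135/247; -790/4199 50/247]
step 0: x' = x̄ + K·y = [-4330/4199, 601/4199]
step 0: P' = (I − K·H)·P̄ = [5721/4199 582/4199; 582/4199 984/4199]
step 1: x̄ = F·x = [1803/4199, 5532/4199]
step 1: P̄ = F·P·Fᵀ + Q = [17254/4199 4158/4199; 4158/4199 15727/4199]
step 1: y = z − H·x̄ = [10594/4199, -270/4199]
step 1: S = H·P̄·Hᵀ + R = [146446/4199 -81266/4199; -81266/4199 109391/4199]
step 1: K = P̄·Hᵀ·S⁻¹ = [61940/224237 98430/224237; -431599/2242370 204683/1121185]
step 1: x' = x̄ + K·y = [246229/224237, 919493/1121185]
step 1: P' = (I − K·H)·P̄ = [251502/224237 21894/224237; 21894/224237 504579/2242370]

step 0: x' = [-4330/4199, 601/4199], P' = [5721/4199 582/4199; 582/4199 984/4199]
step 1: x' = [246229/224237, 919493/1121185], P' = [251502/224237 21894/224237; 21894/224237 504579/2242370]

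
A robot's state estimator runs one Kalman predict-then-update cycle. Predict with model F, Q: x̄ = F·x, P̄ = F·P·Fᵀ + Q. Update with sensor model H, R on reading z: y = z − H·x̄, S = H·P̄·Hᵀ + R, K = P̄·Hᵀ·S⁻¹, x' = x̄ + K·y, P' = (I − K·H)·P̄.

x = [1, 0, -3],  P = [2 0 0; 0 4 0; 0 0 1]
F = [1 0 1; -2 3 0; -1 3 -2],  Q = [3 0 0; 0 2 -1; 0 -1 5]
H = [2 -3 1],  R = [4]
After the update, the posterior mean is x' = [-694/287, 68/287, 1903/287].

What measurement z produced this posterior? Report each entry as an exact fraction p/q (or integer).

z = [1]

x̄ = F·x = [-2, -2, 5]
P̄ = F·P·Fᵀ + Q = [6 -4 -4; -4 46 39; -4 39 47]
S = H·P̄·Hᵀ + R = [287]
K = P̄·Hᵀ·S⁻¹ = [20/287; -107/287; -78/287]
x' − x̄ = [-120/287, 642/287, 468/287] = K·y
y = (KᵀK)⁻¹·Kᵀ·(x' − x̄) = [-6]
z = y + H·x̄ = [-6] + [7] = [1]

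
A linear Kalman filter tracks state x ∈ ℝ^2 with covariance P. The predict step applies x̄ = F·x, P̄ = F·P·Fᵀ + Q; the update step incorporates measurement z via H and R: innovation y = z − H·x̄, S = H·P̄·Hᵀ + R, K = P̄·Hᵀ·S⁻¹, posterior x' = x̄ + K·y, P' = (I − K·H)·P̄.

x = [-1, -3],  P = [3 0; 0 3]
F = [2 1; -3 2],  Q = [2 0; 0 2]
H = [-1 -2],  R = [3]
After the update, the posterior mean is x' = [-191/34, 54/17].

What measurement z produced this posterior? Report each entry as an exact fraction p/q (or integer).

x̄ = F·x = [-5, -3]
P̄ = F·P·Fᵀ + Q = [17 -12; -12 41]
S = H·P̄·Hᵀ + R = [136]
K = P̄·Hᵀ·S⁻¹ = [7/136; -35/68]
x' − x̄ = [-21/34, 105/17] = K·y
y = (KᵀK)⁻¹·Kᵀ·(x' − x̄) = [-12]
z = y + H·x̄ = [-12] + [11] = [-1]

z = [-1]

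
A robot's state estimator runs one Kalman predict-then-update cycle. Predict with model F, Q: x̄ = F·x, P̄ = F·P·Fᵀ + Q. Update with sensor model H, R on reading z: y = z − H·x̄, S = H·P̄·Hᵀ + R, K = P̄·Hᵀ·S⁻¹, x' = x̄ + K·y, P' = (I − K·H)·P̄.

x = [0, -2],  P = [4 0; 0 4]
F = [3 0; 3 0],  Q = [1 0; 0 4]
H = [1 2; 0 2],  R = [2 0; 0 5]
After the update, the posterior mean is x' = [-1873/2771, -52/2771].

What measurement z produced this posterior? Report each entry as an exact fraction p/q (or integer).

z = [-1, 1]

x̄ = F·x = [0, 0]
P̄ = F·P·Fᵀ + Q = [37 36; 36 40]
S = H·P̄·Hᵀ + R = [343 232; 232 165]
K = P̄·Hᵀ·S⁻¹ = [1281/2771 -592/2771; 580/2771 528/2771]
x' − x̄ = [-1873/2771, -52/2771] = K·y
y = (KᵀK)⁻¹·Kᵀ·(x' − x̄) = [-1, 1]
z = y + H·x̄ = [-1, 1] + [0, 0] = [-1, 1]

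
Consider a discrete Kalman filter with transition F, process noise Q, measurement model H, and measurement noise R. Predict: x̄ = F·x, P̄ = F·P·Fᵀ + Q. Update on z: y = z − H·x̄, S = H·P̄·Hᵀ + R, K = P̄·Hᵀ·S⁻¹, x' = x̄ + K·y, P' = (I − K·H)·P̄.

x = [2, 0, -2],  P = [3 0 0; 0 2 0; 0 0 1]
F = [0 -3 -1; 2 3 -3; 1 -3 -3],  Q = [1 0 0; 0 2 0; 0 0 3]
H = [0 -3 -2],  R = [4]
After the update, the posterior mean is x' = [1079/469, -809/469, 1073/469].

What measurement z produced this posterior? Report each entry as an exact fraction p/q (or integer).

x̄ = F·x = [2, 10, 8]
P̄ = F·P·Fᵀ + Q = [20 -15 21; -15 41 -3; 21 -3 33]
S = H·P̄·Hᵀ + R = [469]
K = P̄·Hᵀ·S⁻¹ = [3/469; -117/469; -57/469]
x' − x̄ = [141/469, -5499/469, -2679/469] = K·y
y = (KᵀK)⁻¹·Kᵀ·(x' − x̄) = [47]
z = y + H·x̄ = [47] + [-46] = [1]

z = [1]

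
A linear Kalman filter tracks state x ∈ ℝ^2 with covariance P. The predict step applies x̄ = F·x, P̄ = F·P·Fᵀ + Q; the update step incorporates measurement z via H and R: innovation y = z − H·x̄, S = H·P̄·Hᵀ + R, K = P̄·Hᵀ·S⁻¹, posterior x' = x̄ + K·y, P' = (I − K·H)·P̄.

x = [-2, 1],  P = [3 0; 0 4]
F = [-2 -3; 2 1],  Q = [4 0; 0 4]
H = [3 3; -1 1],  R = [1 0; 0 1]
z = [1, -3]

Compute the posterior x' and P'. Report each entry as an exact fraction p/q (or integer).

x' = [28689/17041, -23323/17041]
P' = [4692/17041 -3736/17041; -3736/17041 4660/17041]

x̄ = F·x = [1, -3]
P̄ = F·P·Fᵀ + Q = [52 -24; -24 20]
y = z − H·x̄ = [7, 1]
S = H·P̄·Hᵀ + R = [217 -96; -96 121]
K = P̄·Hᵀ·S⁻¹ = [2868/17041 -8428/17041; 2772/17041 8396/17041]
x' = x̄ + K·y = [28689/17041, -23323/17041]
P' = (I − K·H)·P̄ = [4692/17041 -3736/17041; -3736/17041 4660/17041]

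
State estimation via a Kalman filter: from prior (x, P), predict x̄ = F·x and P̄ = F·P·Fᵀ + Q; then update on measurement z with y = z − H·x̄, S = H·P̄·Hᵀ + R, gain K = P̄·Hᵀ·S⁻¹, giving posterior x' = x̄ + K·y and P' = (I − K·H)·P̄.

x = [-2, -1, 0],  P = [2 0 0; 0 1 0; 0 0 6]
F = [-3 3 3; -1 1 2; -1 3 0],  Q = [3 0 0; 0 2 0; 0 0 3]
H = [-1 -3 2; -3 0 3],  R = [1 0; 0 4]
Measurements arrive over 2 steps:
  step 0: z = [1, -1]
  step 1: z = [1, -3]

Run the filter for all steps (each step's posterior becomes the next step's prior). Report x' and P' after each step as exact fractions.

step 0: x̄ = F·x = [3, 1, -1]
step 0: P̄ = F·P·Fᵀ + Q = [84 45 15; 45 29 5; 15 5 14]
step 0: y = z − H·x̄ = [9, 11]
step 0: S = H·P̄·Hᵀ + R = [552 561; 561 616]
step 0: K = P̄·Hᵀ·S⁻¹ = [-9/767 -2745/8437; -712/2301 734/8437; 41/2301 -178/8437]
step 0: x' = x̄ + K·y = [-525/767, -635/767, -822/767]
step 0: P' = (I − K·H)·P̄ = [121782/8437 38187/8437 118122/8437; 38187/8437 42755/25311 117497/25311; 118122/8437 117497/25311 353654/25311]
step 1: x̄ = F·x = [-2796/767, -1754/767, -1380/767]
step 1: P̄ = F·P·Fᵀ + Q = [201996/8437 175680/8437 33492/8437; 175680/8437 232247/8437 10539/8437; 33492/8437 10539/8437 46236/8437]
step 1: y = z − H·x̄ = [-4531/767, -111/13]
step 1: S = H·P̄·Hᵀ + R = [3279244/8437 35055/143; 35055/143 28220/143]
step 1: K = P̄·Hᵀ·S⁻¹ = [-1345992/28025087 -34184124/140125435; -9311673/28025087 16139979/140125435; -794460/28025087 8152029/140125435]
step 1: x' = x̄ + K·y = [-179172672/140125435, -183213538/140125435, -298255863/140125435]
step 1: P' = (I − K·H)·P̄ = [778559796/140125435 231377364/140125435 732980964/140125435; 231377364/140125435 106991891/140125435 252897336/140125435; 732980964/140125435 252897336/140125435 743850336/140125435]

step 0: x' = [-525/767, -635/767, -822/767], P' = [121782/8437 38187/8437 118122/8437; 38187/8437 42755/25311 117497/25311; 118122/8437 117497/25311 353654/25311]
step 1: x' = [-179172672/140125435, -183213538/140125435, -298255863/140125435], P' = [778559796/140125435 231377364/140125435 732980964/140125435; 231377364/140125435 106991891/140125435 252897336/140125435; 732980964/140125435 252897336/140125435 743850336/140125435]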